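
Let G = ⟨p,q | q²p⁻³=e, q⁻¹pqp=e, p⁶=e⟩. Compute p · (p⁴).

Compute p · (p⁴) by multiplying left to right and reducing via the relations at each step:
  p · p⁴ = p⁵

Answer: p⁵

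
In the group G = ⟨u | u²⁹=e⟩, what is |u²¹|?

Compute successive powers until reaching e:
  (u²¹)¹ = u²¹, (u²¹)² = u¹³, (u²¹)³ = u⁵, (u²¹)⁴ = u²⁶, (u²¹)⁵ = u¹⁸, (u²¹)⁶ = u¹⁰, (u²¹)⁷ = u², (u²¹)⁸ = u²³, (u²¹)⁹ = u¹⁵, (u²¹)¹⁰ = u⁷, (u²¹)¹¹ = u²⁸, (u²¹)¹² = u²⁰, (u²¹)¹³ = u¹², (u²¹)¹⁴ = u⁴, (u²¹)¹⁵ = u²⁵, (u²¹)¹⁶ = u¹⁷, (u²¹)¹⁷ = u⁹, (u²¹)¹⁸ = u, (u²¹)¹⁹ = u²², (u²¹)²⁰ = u¹⁴, (u²¹)²¹ = u⁶, (u²¹)²² = u²⁷, (u²¹)²³ = u¹⁹, (u²¹)²⁴ = u¹¹, (u²¹)²⁵ = u³, (u²¹)²⁶ = u²⁴, (u²¹)²⁷ = u¹⁶, (u²¹)²⁸ = u⁸, (u²¹)²⁹ = e.
The smallest positive k with (u²¹)ᵏ = e is 29.

Answer: 29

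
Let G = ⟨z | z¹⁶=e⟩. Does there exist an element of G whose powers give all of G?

|G| = 16. The element z has order 16 (its powers give 16 distinct elements), so ⟨z⟩ = G and G is cyclic.

Answer: Yes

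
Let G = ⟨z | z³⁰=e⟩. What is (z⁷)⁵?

Compute successive powers of (z⁷), reducing at each step:
  (z⁷)²: (z⁷) · z⁷ = z¹⁴
  (z⁷)³: (z¹⁴) · z⁷ = z²¹
  (z⁷)⁴: (z²¹) · z⁷ = z²⁸
  (z⁷)⁵: (z²⁸) · z⁷ = z⁵

Answer: z⁵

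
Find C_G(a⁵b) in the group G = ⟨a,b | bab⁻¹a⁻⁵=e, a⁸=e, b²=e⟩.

⟨a⁵b⟩ ⊆ C_G(a⁵b) since powers of a⁵b commute with a⁵b; so |C_G(a⁵b)| ≥ |⟨a⁵b⟩| = 8.
By orbit–stabilizer, |C_G(a⁵b)| = |G| / |conj. class of a⁵b| = 16 / 2 = 8.
The 8 elements commuting with a⁵b are {e, a², a⁴, a⁶, a⁵b, ab, a⁷b, a³b}.

Answer: {e, a², a⁴, a⁶, a⁵b, ab, a⁷b, a³b}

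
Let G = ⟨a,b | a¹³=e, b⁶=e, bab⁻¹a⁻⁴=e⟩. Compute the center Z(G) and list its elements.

An element z ∈ Z(G) iff z commutes with every generator.
For example e is central: e·a = a = a·e; e·b = b = b·e.
Whereas a ∉ Z(G) since a·b = ab ≠ a⁴b = b·a.
Checking each of the 78 elements this way gives Z(G) = {e}, of order 1.

Answer: {e}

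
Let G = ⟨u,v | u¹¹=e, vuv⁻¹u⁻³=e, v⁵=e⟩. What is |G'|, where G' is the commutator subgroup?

G' = [G, G] is generated by all commutators. The generator-pair commutators are: [u, v] = u⁹.
The subgroup they normally generate is {e, u, u², u³, u⁴, u⁵, u⁶, u⁷, u⁸, u⁹, u¹⁰}, of order 11.
Check: |G/G'| = 55/11 = 5 is the order of the abelianisation.

Answer: 11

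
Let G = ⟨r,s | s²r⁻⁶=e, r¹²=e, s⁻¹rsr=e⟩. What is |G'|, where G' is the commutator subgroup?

G' = [G, G] is generated by all commutators. The generator-pair commutators are: [r, s] = r².
The subgroup they normally generate is {e, r², r⁴, r⁶, r⁸, r¹⁰}, of order 6.
Check: |G/G'| = 24/6 = 4 is the order of the abelianisation.

Answer: 6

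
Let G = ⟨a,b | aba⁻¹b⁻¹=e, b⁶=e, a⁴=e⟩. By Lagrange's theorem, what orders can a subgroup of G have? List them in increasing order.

|G| = 24 = 2³ · 3. By Lagrange's theorem the order of any subgroup divides 24; the divisors of 24 are 1, 2, 3, 4, 6, 8, 12, 24.

Answer: 1, 2, 3, 4, 6, 8, 12, 24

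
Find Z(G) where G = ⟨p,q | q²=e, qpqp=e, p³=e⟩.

An element z ∈ Z(G) iff z commutes with every generator.
For example e is central: e·p = p = p·e; e·q = q = q·e.
Whereas p ∉ Z(G) since p·q = pq ≠ p²q = q·p.
Checking each of the 6 elements this way gives Z(G) = {e}, of order 1.

Answer: {e}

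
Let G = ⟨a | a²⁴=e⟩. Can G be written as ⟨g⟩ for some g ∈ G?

|G| = 24. The element a has order 24 (its powers give 24 distinct elements), so ⟨a⟩ = G and G is cyclic.

Answer: Yes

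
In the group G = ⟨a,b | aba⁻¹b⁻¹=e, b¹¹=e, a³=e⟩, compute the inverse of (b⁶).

The order of (b⁶) is 11 (smallest k with (b⁶)ᵏ = e), so (b⁶)⁻¹ = (b⁶)¹⁰ = b⁵.
Check: (b⁶) · (b⁵) → (b⁶) · b⁵ = e, giving e as required.

Answer: b⁵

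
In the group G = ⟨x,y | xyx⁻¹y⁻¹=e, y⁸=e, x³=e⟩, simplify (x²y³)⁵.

Compute successive powers of (x²y³), reducing at each step:
  (x²y³)²: (x²y³) · x² = xy³;   (xy³) · y³ = xy⁶
  (x²y³)³: (xy⁶) · x² = y⁶;   (y⁶) · y³ = y
  (x²y³)⁴: y · x² = x²y;   (x²y) · y³ = x²y⁴
  (x²y³)⁵: (x²y⁴) · x² = xy⁴;   (xy⁴) · y³ = xy⁷

Answer: xy⁷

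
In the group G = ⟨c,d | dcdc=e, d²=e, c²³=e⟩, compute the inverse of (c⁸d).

The order of (c⁸d) is 2 (smallest k with (c⁸d)ᵏ = e), so (c⁸d)⁻¹ = (c⁸d)¹ = c⁸d.
Check: (c⁸d) · (c⁸d) → (c⁸d) · c⁸ = d;   d · d = e, giving e as required.

Answer: c⁸d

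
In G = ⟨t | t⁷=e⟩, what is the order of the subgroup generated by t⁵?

|⟨t⁵⟩| equals the order of t⁵. Compute successive powers until reaching e:
  (t⁵)¹ = t⁵, (t⁵)² = t³, (t⁵)³ = t, (t⁵)⁴ = t⁶, (t⁵)⁵ = t⁴, (t⁵)⁶ = t², (t⁵)⁷ = e.
The smallest positive k with (t⁵)ᵏ = e is 7, so |⟨t⁵⟩| = 7.

Answer: 7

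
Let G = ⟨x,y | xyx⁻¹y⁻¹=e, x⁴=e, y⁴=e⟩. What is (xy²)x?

Compute (xy²) · x by multiplying left to right and reducing via the relations at each step:
  (xy²) · x = x²y²

Answer: x²y²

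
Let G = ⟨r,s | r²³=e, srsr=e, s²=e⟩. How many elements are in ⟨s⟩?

|⟨s⟩| equals the order of s. Compute successive powers until reaching e:
  s¹ = s, s² = e.
The smallest positive k with sᵏ = e is 2, so |⟨s⟩| = 2.

Answer: 2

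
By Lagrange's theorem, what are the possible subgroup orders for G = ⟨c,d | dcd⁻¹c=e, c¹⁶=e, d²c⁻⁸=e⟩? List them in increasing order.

|G| = 32 = 2⁵. By Lagrange's theorem the order of any subgroup divides 32; the divisors of 32 are 1, 2, 4, 8, 16, 32.

Answer: 1, 2, 4, 8, 16, 32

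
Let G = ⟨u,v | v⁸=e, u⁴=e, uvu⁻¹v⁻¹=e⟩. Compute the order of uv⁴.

Compute successive powers until reaching e:
  (uv⁴)¹ = uv⁴, (uv⁴)² = u², (uv⁴)³ = u³v⁴, (uv⁴)⁴ = e.
The smallest positive k with (uv⁴)ᵏ = e is 4.

Answer: 4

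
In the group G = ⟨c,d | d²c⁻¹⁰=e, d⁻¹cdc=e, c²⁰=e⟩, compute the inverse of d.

The order of d is 4 (smallest k with dᵏ = e), so d⁻¹ = d³ = d⁻¹.
Check: d · (d⁻¹) → d · d⁻¹ = e, giving e as required.

Answer: d⁻¹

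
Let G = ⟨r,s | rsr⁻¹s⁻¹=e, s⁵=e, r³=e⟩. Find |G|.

Enumerate words in the generators, reducing via the relations: the distinct elements are
  {e, r, s, rs, r², s², s³, s⁴, rs², rs³, rs⁴, r²s, r²s², r²s³, r²s⁴}.
No further products give new elements, so |G| = 15.

Answer: 15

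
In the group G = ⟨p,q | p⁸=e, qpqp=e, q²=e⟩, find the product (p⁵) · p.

Compute (p⁵) · p by multiplying left to right and reducing via the relations at each step:
  (p⁵) · p = p⁶

Answer: p⁶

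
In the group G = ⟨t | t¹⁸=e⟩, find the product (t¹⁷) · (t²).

Compute (t¹⁷) · (t²) by multiplying left to right and reducing via the relations at each step:
  (t¹⁷) · t² = t

Answer: t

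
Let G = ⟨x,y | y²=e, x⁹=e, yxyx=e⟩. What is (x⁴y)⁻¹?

The order of (x⁴y) is 2 (smallest k with (x⁴y)ᵏ = e), so (x⁴y)⁻¹ = (x⁴y)¹ = x⁴y.
Check: (x⁴y) · (x⁴y) → (x⁴y) · x⁴ = y;   y · y = e, giving e as required.

Answer: x⁴y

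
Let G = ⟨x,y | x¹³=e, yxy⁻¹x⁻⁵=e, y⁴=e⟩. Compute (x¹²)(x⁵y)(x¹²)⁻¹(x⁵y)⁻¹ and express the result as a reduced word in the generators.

[(x¹²), (x⁵y)] = (x¹²)·(x⁵y)·(x¹²)⁻¹·(x⁵y)⁻¹.
  (x¹²) · (x⁵y) = x⁴y
  (x⁴y) · x = x⁹y
  (x⁹y) · (x¹²y³) = x⁴

Answer: x⁴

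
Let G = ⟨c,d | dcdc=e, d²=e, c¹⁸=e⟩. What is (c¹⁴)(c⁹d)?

Compute (c¹⁴) · (c⁹d) by multiplying left to right and reducing via the relations at each step:
  (c¹⁴) · c⁹ = c⁵
  (c⁵) · d = c⁵d

Answer: c⁵d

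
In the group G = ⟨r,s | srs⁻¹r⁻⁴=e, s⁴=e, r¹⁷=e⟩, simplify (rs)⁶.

Compute successive powers of (rs), reducing at each step:
  (rs)²: (rs) · r = r⁵s;   (r⁵s) · s = r⁵s²
  (rs)³: (r⁵s²) · r = r⁴s²;   (r⁴s²) · s = r⁴s³
  (rs)⁴: (r⁴s³) · r = s³;   (s³) · s = e
  (rs)⁵: e · r = r;   r · s = rs
  (rs)⁶: (rs) · r = r⁵s;   (r⁵s) · s = r⁵s²

Answer: r⁵s²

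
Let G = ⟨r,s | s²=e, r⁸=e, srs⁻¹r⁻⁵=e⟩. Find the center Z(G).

An element z ∈ Z(G) iff z commutes with every generator.
For example r² is central: (r²)·r = r³ = r·(r²); (r²)·s = r²s = s·(r²).
Whereas r ∉ Z(G) since r·s = rs ≠ r⁵s = s·r.
Checking each of the 16 elements this way gives Z(G) = {e, r², r⁴, r⁶}, of order 4.

Answer: {e, r², r⁴, r⁶}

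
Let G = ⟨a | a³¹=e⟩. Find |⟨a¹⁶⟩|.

|⟨a¹⁶⟩| equals the order of a¹⁶. Compute successive powers until reaching e:
  (a¹⁶)¹ = a¹⁶, (a¹⁶)² = a, (a¹⁶)³ = a¹⁷, (a¹⁶)⁴ = a², (a¹⁶)⁵ = a¹⁸, (a¹⁶)⁶ = a³, (a¹⁶)⁷ = a¹⁹, (a¹⁶)⁸ = a⁴, (a¹⁶)⁹ = a²⁰, (a¹⁶)¹⁰ = a⁵, (a¹⁶)¹¹ = a²¹, (a¹⁶)¹² = a⁶, (a¹⁶)¹³ = a²², (a¹⁶)¹⁴ = a⁷, (a¹⁶)¹⁵ = a²³, (a¹⁶)¹⁶ = a⁸, (a¹⁶)¹⁷ = a²⁴, (a¹⁶)¹⁸ = a⁹, (a¹⁶)¹⁹ = a²⁵, (a¹⁶)²⁰ = a¹⁰, (a¹⁶)²¹ = a²⁶, (a¹⁶)²² = a¹¹, (a¹⁶)²³ = a²⁷, (a¹⁶)²⁴ = a¹², (a¹⁶)²⁵ = a²⁸, (a¹⁶)²⁶ = a¹³, (a¹⁶)²⁷ = a²⁹, (a¹⁶)²⁸ = a¹⁴, (a¹⁶)²⁹ = a³⁰, (a¹⁶)³⁰ = a¹⁵, (a¹⁶)³¹ = e.
The smallest positive k with (a¹⁶)ᵏ = e is 31, so |⟨a¹⁶⟩| = 31.

Answer: 31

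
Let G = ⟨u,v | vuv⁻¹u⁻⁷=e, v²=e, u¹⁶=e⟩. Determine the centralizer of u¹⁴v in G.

⟨u¹⁴v⟩ ⊆ C_G(u¹⁴v) since powers of u¹⁴v commute with u¹⁴v; so |C_G(u¹⁴v)| ≥ |⟨u¹⁴v⟩| = 2.
By orbit–stabilizer, |C_G(u¹⁴v)| = |G| / |conj. class of u¹⁴v| = 32 / 8 = 4.
The 4 elements commuting with u¹⁴v are {e, u⁸, u⁶v, u¹⁴v}.

Answer: {e, u⁸, u⁶v, u¹⁴v}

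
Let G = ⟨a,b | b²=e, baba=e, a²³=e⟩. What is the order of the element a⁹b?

Compute successive powers until reaching e:
  (a⁹b)¹ = a⁹b, (a⁹b)² = e.
The smallest positive k with (a⁹b)ᵏ = e is 2.

Answer: 2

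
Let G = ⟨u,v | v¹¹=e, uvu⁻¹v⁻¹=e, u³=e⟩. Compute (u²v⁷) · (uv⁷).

Compute (u²v⁷) · (uv⁷) by multiplying left to right and reducing via the relations at each step:
  (u²v⁷) · u = v⁷
  (v⁷) · v⁷ = v³

Answer: v³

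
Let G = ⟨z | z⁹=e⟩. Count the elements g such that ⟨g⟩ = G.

G is cyclic of order 9. An element generates G iff its order is 9, and a cyclic group of order 9 has exactly φ(9) = 6 such elements.

Answer: 6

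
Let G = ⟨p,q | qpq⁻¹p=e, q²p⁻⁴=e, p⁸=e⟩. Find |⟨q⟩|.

|⟨q⟩| equals the order of q. Compute successive powers until reaching e:
  q¹ = q, q² = p⁴, q³ = q⁻¹, q⁴ = e.
The smallest positive k with qᵏ = e is 4, so |⟨q⟩| = 4.

Answer: 4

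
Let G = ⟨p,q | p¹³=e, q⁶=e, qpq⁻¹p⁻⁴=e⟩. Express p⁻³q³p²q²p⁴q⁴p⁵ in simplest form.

Multiply left to right, reducing at each step:
  (p¹⁰) · q³ = p¹⁰q³
  (p¹⁰q³) · p² = p⁸q³
  (p⁸q³) · q² = p⁸q⁵
  (p⁸q⁵) · p⁴ = p⁹q⁵
  (p⁹q⁵) · q⁴ = p⁹q³
  (p⁹q³) · p⁵ = p⁴q³

Answer: p⁴q³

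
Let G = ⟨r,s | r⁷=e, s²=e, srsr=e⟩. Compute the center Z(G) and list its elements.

An element z ∈ Z(G) iff z commutes with every generator.
For example e is central: e·r = r = r·e; e·s = s = s·e.
Whereas r ∉ Z(G) since r·s = rs ≠ r⁶s = s·r.
Checking each of the 14 elements this way gives Z(G) = {e}, of order 1.

Answer: {e}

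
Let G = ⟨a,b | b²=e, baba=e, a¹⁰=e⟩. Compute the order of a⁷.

Compute successive powers until reaching e:
  (a⁷)¹ = a⁷, (a⁷)² = a⁴, (a⁷)³ = a, (a⁷)⁴ = a⁸, (a⁷)⁵ = a⁵, (a⁷)⁶ = a², (a⁷)⁷ = a⁹, (a⁷)⁸ = a⁶, (a⁷)⁹ = a³, (a⁷)¹⁰ = e.
The smallest positive k with (a⁷)ᵏ = e is 10.

Answer: 10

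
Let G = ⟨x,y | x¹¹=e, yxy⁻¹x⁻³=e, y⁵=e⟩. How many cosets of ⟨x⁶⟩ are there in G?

First find ord(x⁶) by computing successive powers:
  (x⁶)¹ = x⁶, (x⁶)² = x, (x⁶)³ = x⁷, (x⁶)⁴ = x², (x⁶)⁵ = x⁸, (x⁶)⁶ = x³, (x⁶)⁷ = x⁹, (x⁶)⁸ = x⁴, (x⁶)⁹ = x¹⁰, (x⁶)¹⁰ = x⁵, (x⁶)¹¹ = e.
So |⟨x⁶⟩| = ord(x⁶) = 11. With |G| = 55, by Lagrange [G : ⟨x⁶⟩] = 55/11 = 5.

Answer: 5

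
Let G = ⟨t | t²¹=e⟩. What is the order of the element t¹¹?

Compute successive powers until reaching e:
  (t¹¹)¹ = t¹¹, (t¹¹)² = t, (t¹¹)³ = t¹², (t¹¹)⁴ = t², (t¹¹)⁵ = t¹³, (t¹¹)⁶ = t³, (t¹¹)⁷ = t¹⁴, (t¹¹)⁸ = t⁴, (t¹¹)⁹ = t¹⁵, (t¹¹)¹⁰ = t⁵, (t¹¹)¹¹ = t¹⁶, (t¹¹)¹² = t⁶, (t¹¹)¹³ = t¹⁷, (t¹¹)¹⁴ = t⁷, (t¹¹)¹⁵ = t¹⁸, (t¹¹)¹⁶ = t⁸, (t¹¹)¹⁷ = t¹⁹, (t¹¹)¹⁸ = t⁹, (t¹¹)¹⁹ = t²⁰, (t¹¹)²⁰ = t¹⁰, (t¹¹)²¹ = e.
The smallest positive k with (t¹¹)ᵏ = e is 21.

Answer: 21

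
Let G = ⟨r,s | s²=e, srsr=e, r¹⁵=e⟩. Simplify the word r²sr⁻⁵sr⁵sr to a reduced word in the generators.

Multiply left to right, reducing at each step:
  (r²) · s = r²s
  (r²s) · r⁻⁵ = r⁷s
  (r⁷s) · s = r⁷
  (r⁷) · r⁵ = r¹²
  (r¹²) · s = r¹²s
  (r¹²s) · r = r¹¹s

Answer: r¹¹s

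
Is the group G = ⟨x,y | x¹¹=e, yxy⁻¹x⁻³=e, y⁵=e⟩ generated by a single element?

Every cyclic group is abelian. But x·y = xy while y·x = x³y, so x·y ≠ y·x and G is not abelian. Hence G is not cyclic.

Answer: No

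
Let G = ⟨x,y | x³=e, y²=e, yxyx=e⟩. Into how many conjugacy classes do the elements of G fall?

The conjugacy classes (representative and size) are:
  [e] (size 1), [x] (size 2), [xy] (size 3).
Class equation: 1 + 2 + 3 = 6 = |G|. So G has 3 conjugacy classes.

Answer: 3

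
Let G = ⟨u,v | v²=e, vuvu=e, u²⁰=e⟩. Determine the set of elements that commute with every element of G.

An element z ∈ Z(G) iff z commutes with every generator.
For example u¹⁰ is central: (u¹⁰)·u = u¹¹ = u·(u¹⁰); (u¹⁰)·v = u¹⁰v = v·(u¹⁰).
Whereas u ∉ Z(G) since u·v = uv ≠ u¹⁹v = v·u.
Checking each of the 40 elements this way gives Z(G) = {e, u¹⁰}, of order 2.

Answer: {e, u¹⁰}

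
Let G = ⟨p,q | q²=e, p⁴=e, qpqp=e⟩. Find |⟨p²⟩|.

|⟨p²⟩| equals the order of p². Compute successive powers until reaching e:
  (p²)¹ = p², (p²)² = e.
The smallest positive k with (p²)ᵏ = e is 2, so |⟨p²⟩| = 2.

Answer: 2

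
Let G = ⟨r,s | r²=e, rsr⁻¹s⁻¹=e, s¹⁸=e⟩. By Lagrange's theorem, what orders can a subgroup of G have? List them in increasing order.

|G| = 36 = 2² · 3². By Lagrange's theorem the order of any subgroup divides 36; the divisors of 36 are 1, 2, 3, 4, 6, 9, 12, 18, 36.

Answer: 1, 2, 3, 4, 6, 9, 12, 18, 36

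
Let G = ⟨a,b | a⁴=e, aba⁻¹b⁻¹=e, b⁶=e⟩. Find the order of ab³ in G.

Compute successive powers until reaching e:
  (ab³)¹ = ab³, (ab³)² = a², (ab³)³ = a³b³, (ab³)⁴ = e.
The smallest positive k with (ab³)ᵏ = e is 4.

Answer: 4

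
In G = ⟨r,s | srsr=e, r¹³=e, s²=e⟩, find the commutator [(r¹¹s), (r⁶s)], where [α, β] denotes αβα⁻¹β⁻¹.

[(r¹¹s), (r⁶s)] = (r¹¹s)·(r⁶s)·(r¹¹s)⁻¹·(r⁶s)⁻¹.
  (r¹¹s) · (r⁶s) = r⁵
  (r⁵) · (r¹¹s) = r³s
  (r³s) · (r⁶s) = r¹⁰

Answer: r¹⁰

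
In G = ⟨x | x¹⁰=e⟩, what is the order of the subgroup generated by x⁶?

|⟨x⁶⟩| equals the order of x⁶. Compute successive powers until reaching e:
  (x⁶)¹ = x⁶, (x⁶)² = x², (x⁶)³ = x⁸, (x⁶)⁴ = x⁴, (x⁶)⁵ = e.
The smallest positive k with (x⁶)ᵏ = e is 5, so |⟨x⁶⟩| = 5.

Answer: 5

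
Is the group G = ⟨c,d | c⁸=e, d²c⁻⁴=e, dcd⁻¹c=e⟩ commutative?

c·d = cd but d·c = c³d⁻¹, so c·d ≠ d·c and G is not abelian.

Answer: No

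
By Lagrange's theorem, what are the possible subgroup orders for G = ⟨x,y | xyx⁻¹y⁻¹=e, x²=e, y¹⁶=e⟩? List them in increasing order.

|G| = 32 = 2⁵. By Lagrange's theorem the order of any subgroup divides 32; the divisors of 32 are 1, 2, 4, 8, 16, 32.

Answer: 1, 2, 4, 8, 16, 32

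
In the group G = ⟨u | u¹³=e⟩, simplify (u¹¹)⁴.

Compute successive powers of (u¹¹), reducing at each step:
  (u¹¹)²: (u¹¹) · u¹¹ = u⁹
  (u¹¹)³: (u⁹) · u¹¹ = u⁷
  (u¹¹)⁴: (u⁷) · u¹¹ = u⁵

Answer: u⁵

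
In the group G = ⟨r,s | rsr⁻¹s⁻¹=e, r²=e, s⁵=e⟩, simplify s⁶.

Compute successive powers of s, reducing at each step:
  s²: s · s = s²
  s³: (s²) · s = s³
  s⁴: (s³) · s = s⁴
  s⁵: (s⁴) · s = e
  s⁶: e · s = s

Answer: s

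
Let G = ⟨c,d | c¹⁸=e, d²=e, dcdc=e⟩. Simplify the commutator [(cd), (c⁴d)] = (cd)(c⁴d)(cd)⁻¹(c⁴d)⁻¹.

[(cd), (c⁴d)] = (cd)·(c⁴d)·(cd)⁻¹·(c⁴d)⁻¹.
  (cd) · (c⁴d) = c¹⁵
  (c¹⁵) · (cd) = c¹⁶d
  (c¹⁶d) · (c⁴d) = c¹²

Answer: c¹²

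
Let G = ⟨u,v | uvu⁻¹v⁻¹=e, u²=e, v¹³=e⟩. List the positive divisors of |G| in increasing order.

|G| = 26 = 2 · 13. By Lagrange's theorem the order of any subgroup divides 26; the divisors of 26 are 1, 2, 13, 26.

Answer: 1, 2, 13, 26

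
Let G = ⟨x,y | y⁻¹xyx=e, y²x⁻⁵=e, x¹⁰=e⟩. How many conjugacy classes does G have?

The conjugacy classes (representative and size) are:
  [e] (size 1), [x] (size 2), [x⁸] (size 2), [x⁷] (size 2), [x⁴] (size 2), [x⁵] (size 1), [x⁴y] (size 5), [x²y⁻¹] (size 5).
Class equation: 1 + 2 + 2 + 2 + 2 + 1 + 5 + 5 = 20 = |G|. So G has 8 conjugacy classes.

Answer: 8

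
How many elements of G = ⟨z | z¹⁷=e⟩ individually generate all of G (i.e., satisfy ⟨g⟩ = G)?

G is cyclic of order 17. An element generates G iff its order is 17, and a cyclic group of order 17 has exactly φ(17) = 16 such elements.

Answer: 16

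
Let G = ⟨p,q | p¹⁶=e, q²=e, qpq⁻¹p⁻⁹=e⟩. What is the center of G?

An element z ∈ Z(G) iff z commutes with every generator.
For example p² is central: (p²)·p = p³ = p·(p²); (p²)·q = p²q = q·(p²).
Whereas p ∉ Z(G) since p·q = pq ≠ p⁹q = q·p.
Checking each of the 32 elements this way gives Z(G) = {e, p², p⁴, p⁶, p⁸, p¹⁰, p¹², p¹⁴}, of order 8.

Answer: {e, p², p⁴, p⁶, p⁸, p¹⁰, p¹², p¹⁴}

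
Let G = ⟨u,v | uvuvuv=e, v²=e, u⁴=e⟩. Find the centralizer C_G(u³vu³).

⟨u³vu³⟩ ⊆ C_G(u³vu³) since powers of u³vu³ commute with u³vu³; so |C_G(u³vu³)| ≥ |⟨u³vu³⟩| = 4.
By orbit–stabilizer, |C_G(u³vu³)| = |G| / |conj. class of u³vu³| = 24 / 6 = 4.
The 4 elements commuting with u³vu³ are {e, uvu, u³vu³, vu²v}.

Answer: {e, uvu, u³vu³, vu²v}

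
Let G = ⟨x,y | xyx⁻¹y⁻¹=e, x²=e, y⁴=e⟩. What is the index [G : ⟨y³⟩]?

First find ord(y³) by computing successive powers:
  (y³)¹ = y³, (y³)² = y², (y³)³ = y, (y³)⁴ = e.
So |⟨y³⟩| = ord(y³) = 4. With |G| = 8, by Lagrange [G : ⟨y³⟩] = 8/4 = 2.

Answer: 2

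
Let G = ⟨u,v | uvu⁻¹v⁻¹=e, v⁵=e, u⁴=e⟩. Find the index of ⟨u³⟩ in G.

First find ord(u³) by computing successive powers:
  (u³)¹ = u³, (u³)² = u², (u³)³ = u, (u³)⁴ = e.
So |⟨u³⟩| = ord(u³) = 4. With |G| = 20, by Lagrange [G : ⟨u³⟩] = 20/4 = 5.

Answer: 5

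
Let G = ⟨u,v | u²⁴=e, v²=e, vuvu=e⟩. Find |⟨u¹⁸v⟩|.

|⟨u¹⁸v⟩| equals the order of u¹⁸v. Compute successive powers until reaching e:
  (u¹⁸v)¹ = u¹⁸v, (u¹⁸v)² = e.
The smallest positive k with (u¹⁸v)ᵏ = e is 2, so |⟨u¹⁸v⟩| = 2.

Answer: 2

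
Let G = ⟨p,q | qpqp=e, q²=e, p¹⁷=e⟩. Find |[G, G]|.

G' = [G, G] is generated by all commutators. The generator-pair commutators are: [p, q] = p².
The subgroup they normally generate is {e, p, p², p³, p⁴, p⁵, p⁶, p⁷, p⁸, p⁹, p¹⁰, p¹¹, p¹², p¹³, p¹⁴, p¹⁵, p¹⁶}, of order 17.
Check: |G/G'| = 34/17 = 2 is the order of the abelianisation.

Answer: 17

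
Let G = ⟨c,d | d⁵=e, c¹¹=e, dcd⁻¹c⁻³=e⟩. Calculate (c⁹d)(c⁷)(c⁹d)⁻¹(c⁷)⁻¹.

[(c⁹d), (c⁷)] = (c⁹d)·(c⁷)·(c⁹d)⁻¹·(c⁷)⁻¹.
  (c⁹d) · (c⁷) = c⁸d
  (c⁸d) · (c⁸d⁴) = c¹⁰
  (c¹⁰) · (c⁴) = c³

Answer: c³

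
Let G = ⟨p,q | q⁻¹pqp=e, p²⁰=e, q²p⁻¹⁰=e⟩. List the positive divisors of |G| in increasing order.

|G| = 40 = 2³ · 5. By Lagrange's theorem the order of any subgroup divides 40; the divisors of 40 are 1, 2, 4, 5, 8, 10, 20, 40.

Answer: 1, 2, 4, 5, 8, 10, 20, 40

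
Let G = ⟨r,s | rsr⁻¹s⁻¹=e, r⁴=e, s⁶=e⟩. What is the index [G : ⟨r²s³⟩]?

First find ord(r²s³) by computing successive powers:
  (r²s³)¹ = r²s³, (r²s³)² = e.
So |⟨r²s³⟩| = ord(r²s³) = 2. With |G| = 24, by Lagrange [G : ⟨r²s³⟩] = 24/2 = 12.

Answer: 12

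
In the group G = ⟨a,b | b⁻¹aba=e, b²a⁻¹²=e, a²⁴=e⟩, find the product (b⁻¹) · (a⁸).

Compute (b⁻¹) · (a⁸) by multiplying left to right and reducing via the relations at each step:
  (b⁻¹) · a⁸ = a⁴b

Answer: a⁴b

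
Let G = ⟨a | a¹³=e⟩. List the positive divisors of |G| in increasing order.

|G| = 13 = 13. By Lagrange's theorem the order of any subgroup divides 13; the divisors of 13 are 1, 13.

Answer: 1, 13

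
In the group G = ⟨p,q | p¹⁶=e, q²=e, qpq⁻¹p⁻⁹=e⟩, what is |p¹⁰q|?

Compute successive powers until reaching e:
  (p¹⁰q)¹ = p¹⁰q, (p¹⁰q)² = p⁴, (p¹⁰q)³ = p¹⁴q, (p¹⁰q)⁴ = p⁸, (p¹⁰q)⁵ = p²q, (p¹⁰q)⁶ = p¹², (p¹⁰q)⁷ = p⁶q, (p¹⁰q)⁸ = e.
The smallest positive k with (p¹⁰q)ᵏ = e is 8.

Answer: 8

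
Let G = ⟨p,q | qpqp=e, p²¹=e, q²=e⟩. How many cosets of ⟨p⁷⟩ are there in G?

First find ord(p⁷) by computing successive powers:
  (p⁷)¹ = p⁷, (p⁷)² = p¹⁴, (p⁷)³ = e.
So |⟨p⁷⟩| = ord(p⁷) = 3. With |G| = 42, by Lagrange [G : ⟨p⁷⟩] = 42/3 = 14.

Answer: 14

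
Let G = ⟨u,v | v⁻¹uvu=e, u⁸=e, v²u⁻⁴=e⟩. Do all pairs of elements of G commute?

u·v = uv but v·u = u³v⁻¹, so u·v ≠ v·u and G is not abelian.

Answer: No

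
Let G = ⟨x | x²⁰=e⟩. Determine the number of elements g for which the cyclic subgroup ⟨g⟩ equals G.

G is cyclic of order 20. An element generates G iff its order is 20, and a cyclic group of order 20 has exactly φ(20) = 8 such elements.

Answer: 8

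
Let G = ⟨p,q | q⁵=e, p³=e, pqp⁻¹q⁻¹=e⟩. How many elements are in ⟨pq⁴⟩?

|⟨pq⁴⟩| equals the order of pq⁴. Compute successive powers until reaching e:
  (pq⁴)¹ = pq⁴, (pq⁴)² = p²q³, (pq⁴)³ = q², (pq⁴)⁴ = pq, (pq⁴)⁵ = p², (pq⁴)⁶ = q⁴, (pq⁴)⁷ = pq³, (pq⁴)⁸ = p²q², (pq⁴)⁹ = q, (pq⁴)¹⁰ = p, (pq⁴)¹¹ = p²q⁴, (pq⁴)¹² = q³, (pq⁴)¹³ = pq², (pq⁴)¹⁴ = p²q, (pq⁴)¹⁵ = e.
The smallest positive k with (pq⁴)ᵏ = e is 15, so |⟨pq⁴⟩| = 15.

Answer: 15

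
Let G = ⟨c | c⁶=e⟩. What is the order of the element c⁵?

Compute successive powers until reaching e:
  (c⁵)¹ = c⁵, (c⁵)² = c⁴, (c⁵)³ = c³, (c⁵)⁴ = c², (c⁵)⁵ = c, (c⁵)⁶ = e.
The smallest positive k with (c⁵)ᵏ = e is 6.

Answer: 6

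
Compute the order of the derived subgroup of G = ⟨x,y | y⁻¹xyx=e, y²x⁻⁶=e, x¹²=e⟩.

G' = [G, G] is generated by all commutators. The generator-pair commutators are: [x, y] = x².
The subgroup they normally generate is {e, x², x⁴, x⁶, x⁸, x¹⁰}, of order 6.
Check: |G/G'| = 24/6 = 4 is the order of the abelianisation.

Answer: 6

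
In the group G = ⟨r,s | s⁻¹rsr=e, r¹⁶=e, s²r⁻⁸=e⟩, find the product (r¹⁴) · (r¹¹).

Compute (r¹⁴) · (r¹¹) by multiplying left to right and reducing via the relations at each step:
  (r¹⁴) · r¹¹ = r⁹

Answer: r⁹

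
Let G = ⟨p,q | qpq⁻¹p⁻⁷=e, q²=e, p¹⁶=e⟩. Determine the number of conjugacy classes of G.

The conjugacy classes (representative and size) are:
  [e] (size 1), [p] (size 2), [p¹⁴] (size 2), [p³] (size 2), [p⁴] (size 2), [p¹⁰] (size 2), [p⁸] (size 1), [p⁹] (size 2), [p¹¹] (size 2), [p¹⁰q] (size 8), [pq] (size 8).
Class equation: 1 + 2 + 2 + 2 + 2 + 2 + 1 + 2 + 2 + 8 + 8 = 32 = |G|. So G has 11 conjugacy classes.

Answer: 11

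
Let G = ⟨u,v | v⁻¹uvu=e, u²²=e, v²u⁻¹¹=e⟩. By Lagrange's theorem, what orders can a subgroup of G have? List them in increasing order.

|G| = 44 = 2² · 11. By Lagrange's theorem the order of any subgroup divides 44; the divisors of 44 are 1, 2, 4, 11, 22, 44.

Answer: 1, 2, 4, 11, 22, 44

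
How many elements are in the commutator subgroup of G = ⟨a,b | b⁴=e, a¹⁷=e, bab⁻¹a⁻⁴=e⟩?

G' = [G, G] is generated by all commutators. The generator-pair commutators are: [a, b] = a¹⁴.
The subgroup they normally generate is {e, a, a², a³, a⁴, a⁵, a⁶, a⁷, a⁸, a⁹, a¹⁰, a¹¹, a¹², a¹³, a¹⁴, a¹⁵, a¹⁶}, of order 17.
Check: |G/G'| = 68/17 = 4 is the order of the abelianisation.

Answer: 17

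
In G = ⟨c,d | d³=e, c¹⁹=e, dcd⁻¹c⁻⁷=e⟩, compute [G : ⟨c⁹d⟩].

First find ord(c⁹d) by computing successive powers:
  (c⁹d)¹ = c⁹d, (c⁹d)² = c¹⁵d², (c⁹d)³ = e.
So |⟨c⁹d⟩| = ord(c⁹d) = 3. With |G| = 57, by Lagrange [G : ⟨c⁹d⟩] = 57/3 = 19.

Answer: 19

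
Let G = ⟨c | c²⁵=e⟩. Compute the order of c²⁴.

Compute successive powers until reaching e:
  (c²⁴)¹ = c²⁴, (c²⁴)² = c²³, (c²⁴)³ = c²², (c²⁴)⁴ = c²¹, (c²⁴)⁵ = c²⁰, (c²⁴)⁶ = c¹⁹, (c²⁴)⁷ = c¹⁸, (c²⁴)⁸ = c¹⁷, (c²⁴)⁹ = c¹⁶, (c²⁴)¹⁰ = c¹⁵, (c²⁴)¹¹ = c¹⁴, (c²⁴)¹² = c¹³, (c²⁴)¹³ = c¹², (c²⁴)¹⁴ = c¹¹, (c²⁴)¹⁵ = c¹⁰, (c²⁴)¹⁶ = c⁹, (c²⁴)¹⁷ = c⁸, (c²⁴)¹⁸ = c⁷, (c²⁴)¹⁹ = c⁶, (c²⁴)²⁰ = c⁵, (c²⁴)²¹ = c⁴, (c²⁴)²² = c³, (c²⁴)²³ = c², (c²⁴)²⁴ = c, (c²⁴)²⁵ = e.
The smallest positive k with (c²⁴)ᵏ = e is 25.

Answer: 25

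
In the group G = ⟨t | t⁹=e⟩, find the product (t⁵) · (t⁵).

Compute (t⁵) · (t⁵) by multiplying left to right and reducing via the relations at each step:
  (t⁵) · t⁵ = t

Answer: t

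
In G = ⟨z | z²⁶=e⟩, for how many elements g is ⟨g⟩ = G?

G is cyclic of order 26. An element generates G iff its order is 26, and a cyclic group of order 26 has exactly φ(26) = 12 such elements.

Answer: 12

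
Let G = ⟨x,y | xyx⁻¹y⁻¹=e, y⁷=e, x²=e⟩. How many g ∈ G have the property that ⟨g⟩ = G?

G is cyclic of order 14. An element generates G iff its order is 14, and a cyclic group of order 14 has exactly φ(14) = 6 such elements.

Answer: 6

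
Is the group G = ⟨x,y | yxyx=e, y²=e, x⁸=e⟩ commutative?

x·y = xy but y·x = x⁷y, so x·y ≠ y·x and G is not abelian.

Answer: No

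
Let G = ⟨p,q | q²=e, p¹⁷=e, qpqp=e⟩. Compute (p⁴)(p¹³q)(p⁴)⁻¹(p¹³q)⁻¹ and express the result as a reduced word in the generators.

[(p⁴), (p¹³q)] = (p⁴)·(p¹³q)·(p⁴)⁻¹·(p¹³q)⁻¹.
  (p⁴) · (p¹³q) = q
  q · (p¹³) = p⁴q
  (p⁴q) · (p¹³q) = p⁸

Answer: p⁸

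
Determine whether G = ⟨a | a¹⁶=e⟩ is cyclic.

|G| = 16. The element a has order 16 (its powers give 16 distinct elements), so ⟨a⟩ = G and G is cyclic.

Answer: Yes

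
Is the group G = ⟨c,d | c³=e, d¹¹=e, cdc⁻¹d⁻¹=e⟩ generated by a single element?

|G| = 33. The element cd has order 33 (its powers give 33 distinct elements), so ⟨cd⟩ = G and G is cyclic.

Answer: Yes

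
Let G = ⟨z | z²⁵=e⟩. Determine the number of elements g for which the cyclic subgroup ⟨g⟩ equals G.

G is cyclic of order 25. An element generates G iff its order is 25, and a cyclic group of order 25 has exactly φ(25) = 20 such elements.

Answer: 20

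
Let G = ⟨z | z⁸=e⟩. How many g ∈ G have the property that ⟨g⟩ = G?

G is cyclic of order 8. An element generates G iff its order is 8, and a cyclic group of order 8 has exactly φ(8) = 4 such elements.

Answer: 4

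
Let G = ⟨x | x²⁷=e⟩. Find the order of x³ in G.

Compute successive powers until reaching e:
  (x³)¹ = x³, (x³)² = x⁶, (x³)³ = x⁹, (x³)⁴ = x¹², (x³)⁵ = x¹⁵, (x³)⁶ = x¹⁸, (x³)⁷ = x²¹, (x³)⁸ = x²⁴, (x³)⁹ = e.
The smallest positive k with (x³)ᵏ = e is 9.

Answer: 9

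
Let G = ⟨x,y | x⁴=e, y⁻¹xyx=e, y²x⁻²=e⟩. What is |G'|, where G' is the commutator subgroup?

G' = [G, G] is generated by all commutators. The generator-pair commutators are: [x, y] = x².
The subgroup they normally generate is {e, x²}, of order 2.
Check: |G/G'| = 8/2 = 4 is the order of the abelianisation.

Answer: 2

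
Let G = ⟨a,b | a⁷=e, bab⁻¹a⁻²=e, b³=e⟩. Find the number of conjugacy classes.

The conjugacy classes (representative and size) are:
  [e] (size 1), [a²] (size 3), [a⁵] (size 3), [b] (size 7), [b²] (size 7).
Class equation: 1 + 3 + 3 + 7 + 7 = 21 = |G|. So G has 5 conjugacy classes.

Answer: 5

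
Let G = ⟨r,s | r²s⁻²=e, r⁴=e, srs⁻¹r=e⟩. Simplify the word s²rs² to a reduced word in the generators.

Multiply left to right, reducing at each step:
  (r²) · r = r³
  (r³) · s² = r

Answer: r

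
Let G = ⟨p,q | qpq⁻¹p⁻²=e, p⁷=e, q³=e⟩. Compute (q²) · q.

Compute (q²) · q by multiplying left to right and reducing via the relations at each step:
  (q²) · q = e

Answer: e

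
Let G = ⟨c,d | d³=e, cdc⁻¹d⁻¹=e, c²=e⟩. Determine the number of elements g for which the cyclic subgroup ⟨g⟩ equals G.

G is cyclic of order 6. An element generates G iff its order is 6, and a cyclic group of order 6 has exactly φ(6) = 2 such elements.

Answer: 2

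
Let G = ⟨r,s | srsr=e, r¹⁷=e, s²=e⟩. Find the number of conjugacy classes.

The conjugacy classes (representative and size) are:
  [e] (size 1), [r¹⁶] (size 2), [r²] (size 2), [r³] (size 2), [r¹³] (size 2), [r¹²] (size 2), [r⁶] (size 2), [r¹⁰] (size 2), [r⁹] (size 2), [r⁷s] (size 17).
Class equation: 1 + 2 + 2 + 2 + 2 + 2 + 2 + 2 + 2 + 17 = 34 = |G|. So G has 10 conjugacy classes.

Answer: 10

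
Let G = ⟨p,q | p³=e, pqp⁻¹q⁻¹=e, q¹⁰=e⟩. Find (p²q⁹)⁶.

Compute successive powers of (p²q⁹), reducing at each step:
  (p²q⁹)²: (p²q⁹) · p² = pq⁹;   (pq⁹) · q⁹ = pq⁸
  (p²q⁹)³: (pq⁸) · p² = q⁸;   (q⁸) · q⁹ = q⁷
  (p²q⁹)⁴: (q⁷) · p² = p²q⁷;   (p²q⁷) · q⁹ = p²q⁶
  (p²q⁹)⁵: (p²q⁶) · p² = pq⁶;   (pq⁶) · q⁹ = pq⁵
  (p²q⁹)⁶: (pq⁵) · p² = q⁵;   (q⁵) · q⁹ = q⁴

Answer: q⁴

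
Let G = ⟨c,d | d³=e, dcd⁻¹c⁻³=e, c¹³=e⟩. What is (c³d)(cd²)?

Compute (c³d) · (cd²) by multiplying left to right and reducing via the relations at each step:
  (c³d) · c = c⁶d
  (c⁶d) · d² = c⁶

Answer: c⁶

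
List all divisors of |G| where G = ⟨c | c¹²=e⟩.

|G| = 12 = 2² · 3. By Lagrange's theorem the order of any subgroup divides 12; the divisors of 12 are 1, 2, 3, 4, 6, 12.

Answer: 1, 2, 3, 4, 6, 12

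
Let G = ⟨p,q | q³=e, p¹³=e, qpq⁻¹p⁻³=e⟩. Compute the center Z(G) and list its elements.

An element z ∈ Z(G) iff z commutes with every generator.
For example e is central: e·p = p = p·e; e·q = q = q·e.
Whereas p ∉ Z(G) since p·q = pq ≠ p³q = q·p.
Checking each of the 39 elements this way gives Z(G) = {e}, of order 1.

Answer: {e}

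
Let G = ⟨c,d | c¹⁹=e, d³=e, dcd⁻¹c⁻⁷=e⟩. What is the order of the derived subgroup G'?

G' = [G, G] is generated by all commutators. The generator-pair commutators are: [c, d] = c¹³.
The subgroup they normally generate is {e, c, c², c³, c⁴, c⁵, c⁶, c⁷, c⁸, c⁹, c¹⁰, c¹¹, c¹², c¹³, c¹⁴, c¹⁵, c¹⁶, c¹⁷, c¹⁸}, of order 19.
Check: |G/G'| = 57/19 = 3 is the order of the abelianisation.

Answer: 19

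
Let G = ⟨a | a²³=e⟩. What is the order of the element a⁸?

Compute successive powers until reaching e:
  (a⁸)¹ = a⁸, (a⁸)² = a¹⁶, (a⁸)³ = a, (a⁸)⁴ = a⁹, (a⁸)⁵ = a¹⁷, (a⁸)⁶ = a², (a⁸)⁷ = a¹⁰, (a⁸)⁸ = a¹⁸, (a⁸)⁹ = a³, (a⁸)¹⁰ = a¹¹, (a⁸)¹¹ = a¹⁹, (a⁸)¹² = a⁴, (a⁸)¹³ = a¹², (a⁸)¹⁴ = a²⁰, (a⁸)¹⁵ = a⁵, (a⁸)¹⁶ = a¹³, (a⁸)¹⁷ = a²¹, (a⁸)¹⁸ = a⁶, (a⁸)¹⁹ = a¹⁴, (a⁸)²⁰ = a²², (a⁸)²¹ = a⁷, (a⁸)²² = a¹⁵, (a⁸)²³ = e.
The smallest positive k with (a⁸)ᵏ = e is 23.

Answer: 23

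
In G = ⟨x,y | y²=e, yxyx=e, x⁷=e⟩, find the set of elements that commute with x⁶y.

⟨x⁶y⟩ ⊆ C_G(x⁶y) since powers of x⁶y commute with x⁶y; so |C_G(x⁶y)| ≥ |⟨x⁶y⟩| = 2.
By orbit–stabilizer, |C_G(x⁶y)| = |G| / |conj. class of x⁶y| = 14 / 7 = 2.
The 2 elements commuting with x⁶y are {e, x⁶y}.

Answer: {e, x⁶y}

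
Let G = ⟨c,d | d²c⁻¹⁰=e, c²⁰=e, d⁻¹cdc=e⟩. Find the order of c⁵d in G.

Compute successive powers until reaching e:
  (c⁵d)¹ = c⁵d, (c⁵d)² = c¹⁰, (c⁵d)³ = c⁵d⁻¹, (c⁵d)⁴ = e.
The smallest positive k with (c⁵d)ᵏ = e is 4.

Answer: 4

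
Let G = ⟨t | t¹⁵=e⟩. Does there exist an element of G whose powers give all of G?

|G| = 15. The element t has order 15 (its powers give 15 distinct elements), so ⟨t⟩ = G and G is cyclic.

Answer: Yes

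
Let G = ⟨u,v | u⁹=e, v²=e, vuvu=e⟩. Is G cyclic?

Every cyclic group is abelian. But u·v = uv while v·u = u⁸v, so u·v ≠ v·u and G is not abelian. Hence G is not cyclic.

Answer: No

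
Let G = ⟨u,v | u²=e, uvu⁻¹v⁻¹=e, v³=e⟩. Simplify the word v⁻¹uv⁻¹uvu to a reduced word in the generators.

Multiply left to right, reducing at each step:
  (v²) · u = uv²
  (uv²) · v⁻¹ = uv
  (uv) · u = v
  v · v = v²
  (v²) · u = uv²

Answer: uv²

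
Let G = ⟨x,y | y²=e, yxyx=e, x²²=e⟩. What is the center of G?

An element z ∈ Z(G) iff z commutes with every generator.
For example x¹¹ is central: (x¹¹)·x = x¹² = x·(x¹¹); (x¹¹)·y = x¹¹y = y·(x¹¹).
Whereas x ∉ Z(G) since x·y = xy ≠ x²¹y = y·x.
Checking each of the 44 elements this way gives Z(G) = {e, x¹¹}, of order 2.

Answer: {e, x¹¹}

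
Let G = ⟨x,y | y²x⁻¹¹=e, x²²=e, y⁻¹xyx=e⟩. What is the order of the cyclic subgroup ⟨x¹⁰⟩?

|⟨x¹⁰⟩| equals the order of x¹⁰. Compute successive powers until reaching e:
  (x¹⁰)¹ = x¹⁰, (x¹⁰)² = x²⁰, (x¹⁰)³ = x⁸, (x¹⁰)⁴ = x¹⁸, (x¹⁰)⁵ = x⁶, (x¹⁰)⁶ = x¹⁶, (x¹⁰)⁷ = x⁴, (x¹⁰)⁸ = x¹⁴, (x¹⁰)⁹ = x², (x¹⁰)¹⁰ = x¹², (x¹⁰)¹¹ = e.
The smallest positive k with (x¹⁰)ᵏ = e is 11, so |⟨x¹⁰⟩| = 11.

Answer: 11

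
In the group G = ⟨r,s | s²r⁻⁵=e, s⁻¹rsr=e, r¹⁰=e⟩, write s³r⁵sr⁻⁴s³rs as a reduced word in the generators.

Multiply left to right, reducing at each step:
  (s⁻¹) · r⁵ = s
  s · s = r⁵
  (r⁵) · r⁻⁴ = r
  r · s³ = rs⁻¹
  (rs⁻¹) · r = s⁻¹
  (s⁻¹) · s = e

Answer: e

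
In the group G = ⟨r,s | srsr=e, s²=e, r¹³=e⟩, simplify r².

Compute successive powers of r, reducing at each step:
  r²: r · r = r²

Answer: r²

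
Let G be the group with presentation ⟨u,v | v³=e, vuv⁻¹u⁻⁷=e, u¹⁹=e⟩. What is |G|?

Enumerate words in the generators, reducing via the relations: the distinct elements are
  {e, u, v, uv, u², u³, u⁴, u⁵, u⁶, u⁷, u⁸, u⁹, v², uv², u²v, u³v, u¹², u¹³, u¹¹, u¹⁰, u¹⁴, u¹⁵, u¹⁶, u¹⁷, u¹⁸, u⁴v, u⁵v, u⁶v, u⁷v, u⁸v, u⁹v, u²v², u³v², u¹²v, u¹³v, u¹¹v, u¹⁰v, u¹⁴v, u¹⁵v, u¹⁶v, u¹⁷v, u¹⁸v, u⁴v², u⁵v², u⁶v², u⁷v², u⁸v², u⁹v², u¹²v², u¹³v², u¹¹v², u¹⁰v², u¹⁴v², u¹⁵v², u¹⁶v², u¹⁷v², u¹⁸v²}.
No further products give new elements, so |G| = 57.

Answer: 57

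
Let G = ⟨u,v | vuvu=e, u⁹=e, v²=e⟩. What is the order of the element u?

Compute successive powers until reaching e:
  u¹ = u, u² = u², u³ = u³, u⁴ = u⁴, u⁵ = u⁵, u⁶ = u⁶, u⁷ = u⁷, u⁸ = u⁸, u⁹ = e.
The smallest positive k with uᵏ = e is 9.

Answer: 9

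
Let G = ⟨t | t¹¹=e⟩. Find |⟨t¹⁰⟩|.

|⟨t¹⁰⟩| equals the order of t¹⁰. Compute successive powers until reaching e:
  (t¹⁰)¹ = t¹⁰, (t¹⁰)² = t⁹, (t¹⁰)³ = t⁸, (t¹⁰)⁴ = t⁷, (t¹⁰)⁵ = t⁶, (t¹⁰)⁶ = t⁵, (t¹⁰)⁷ = t⁴, (t¹⁰)⁸ = t³, (t¹⁰)⁹ = t², (t¹⁰)¹⁰ = t, (t¹⁰)¹¹ = e.
The smallest positive k with (t¹⁰)ᵏ = e is 11, so |⟨t¹⁰⟩| = 11.

Answer: 11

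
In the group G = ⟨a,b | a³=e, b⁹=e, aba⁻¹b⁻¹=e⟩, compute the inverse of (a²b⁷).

The order of (a²b⁷) is 9 (smallest k with (a²b⁷)ᵏ = e), so (a²b⁷)⁻¹ = (a²b⁷)⁸ = ab².
Check: (a²b⁷) · (ab²) → (a²b⁷) · a = b⁷;   (b⁷) · b² = e, giving e as required.

Answer: ab²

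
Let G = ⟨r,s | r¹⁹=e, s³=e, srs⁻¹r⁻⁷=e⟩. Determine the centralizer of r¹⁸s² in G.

⟨r¹⁸s²⟩ ⊆ C_G(r¹⁸s²) since powers of r¹⁸s² commute with r¹⁸s²; so |C_G(r¹⁸s²)| ≥ |⟨r¹⁸s²⟩| = 3.
By orbit–stabilizer, |C_G(r¹⁸s²)| = |G| / |conj. class of r¹⁸s²| = 57 / 19 = 3.
The 3 elements commuting with r¹⁸s² are {e, r⁷s, r¹⁸s²}.

Answer: {e, r⁷s, r¹⁸s²}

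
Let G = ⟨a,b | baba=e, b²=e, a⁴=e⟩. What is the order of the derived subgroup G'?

G' = [G, G] is generated by all commutators. The generator-pair commutators are: [a, b] = a².
The subgroup they normally generate is {e, a²}, of order 2.
Check: |G/G'| = 8/2 = 4 is the order of the abelianisation.

Answer: 2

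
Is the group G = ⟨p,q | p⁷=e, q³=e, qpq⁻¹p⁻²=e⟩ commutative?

p·q = pq but q·p = p²q, so p·q ≠ q·p and G is not abelian.

Answer: No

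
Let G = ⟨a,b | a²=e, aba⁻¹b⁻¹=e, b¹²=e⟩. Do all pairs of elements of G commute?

Each pair of generators commutes: a·b = ab = b·a. Since the generators pairwise commute, every element of G commutes with every other, so G is abelian.

Answer: Yes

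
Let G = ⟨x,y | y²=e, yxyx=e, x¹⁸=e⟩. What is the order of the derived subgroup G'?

G' = [G, G] is generated by all commutators. The generator-pair commutators are: [x, y] = x².
The subgroup they normally generate is {e, x², x⁴, x⁶, x⁸, x¹⁰, x¹², x¹⁴, x¹⁶}, of order 9.
Check: |G/G'| = 36/9 = 4 is the order of the abelianisation.

Answer: 9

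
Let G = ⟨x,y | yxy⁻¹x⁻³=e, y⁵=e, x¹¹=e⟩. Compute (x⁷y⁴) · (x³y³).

Compute (x⁷y⁴) · (x³y³) by multiplying left to right and reducing via the relations at each step:
  (x⁷y⁴) · x³ = x⁸y⁴
  (x⁸y⁴) · y³ = x⁸y²

Answer: x⁸y²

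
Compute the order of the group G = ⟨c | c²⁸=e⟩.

G is generated by a single element, so G is cyclic. The relator gives c²⁸ = e and no smaller power is forced to be e, so the 28 powers {c, e, c², c³, c⁴, c⁵, c⁶, c⁷, c⁸, c⁹, c²², c²³, c²¹, c²⁰, c²⁴, c²⁵, c²⁶, c²⁷, c¹², c¹³, c¹¹, c¹⁰, c¹⁴, c¹⁵, c¹⁶, c¹⁷, c¹⁸, c¹⁹} are distinct. Hence |G| = 28.

Answer: 28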